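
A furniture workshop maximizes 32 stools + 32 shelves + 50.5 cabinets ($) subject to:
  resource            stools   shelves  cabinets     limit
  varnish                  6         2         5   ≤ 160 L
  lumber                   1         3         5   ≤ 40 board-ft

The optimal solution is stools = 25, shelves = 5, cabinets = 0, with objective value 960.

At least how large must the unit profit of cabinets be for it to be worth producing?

Check each constraint at x*: varnish 160/160 (tight); lumber 40/40 (tight).
From A_Bᵀ y = c: 6·y_varnish + 1·y_lumber = 32; 2·y_varnish + 3·y_lumber = 32.
Solving: y_varnish = 4, y_lumber = 8.
cabinets enters the basis when its profit ≥ yᵀa₃ = 4·5 + 8·5 = 60.

60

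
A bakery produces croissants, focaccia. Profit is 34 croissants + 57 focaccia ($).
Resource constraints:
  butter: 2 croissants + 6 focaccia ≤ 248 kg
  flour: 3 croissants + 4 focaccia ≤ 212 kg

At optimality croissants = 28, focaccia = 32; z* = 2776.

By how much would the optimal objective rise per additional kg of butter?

3.5

Both butter and flour are binding at x*.
From A_Bᵀ y = c: 2·y_butter + 3·y_flour = 34; 6·y_butter + 4·y_flour = 57.
→ y_butter = 3.5 and y_flour = 9.
Shadow price of butter = 3.5.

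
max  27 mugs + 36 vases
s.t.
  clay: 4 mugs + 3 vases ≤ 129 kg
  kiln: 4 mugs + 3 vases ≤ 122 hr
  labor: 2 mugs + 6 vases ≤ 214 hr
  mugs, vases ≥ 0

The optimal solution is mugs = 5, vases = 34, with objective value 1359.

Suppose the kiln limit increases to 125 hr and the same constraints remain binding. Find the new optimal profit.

1374

Binding: kiln and labor. Non-binding: clay (7 unused).
Since clay is not tight, its dual is 0.
Dual feasibility on the basic columns requires 4·y_kiln + 2·y_labor = 27, 3·y_kiln + 6·y_labor = 36.
→ y_kiln = 5 and y_labor = 3.5.
Δz = y_kiln·Δb = 5 × (3) = 15, so new z* = 1359 + 15 = 1374.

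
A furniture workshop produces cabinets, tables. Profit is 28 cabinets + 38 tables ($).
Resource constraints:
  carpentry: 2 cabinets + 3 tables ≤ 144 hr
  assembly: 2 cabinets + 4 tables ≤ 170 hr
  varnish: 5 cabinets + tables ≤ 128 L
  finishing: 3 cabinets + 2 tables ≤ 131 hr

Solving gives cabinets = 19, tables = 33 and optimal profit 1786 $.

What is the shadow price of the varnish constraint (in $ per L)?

2

Binding: assembly and varnish. Non-binding: carpentry (7 unused), finishing (8 unused).
By complementary slackness, y = 0 for the non-binding constraints.
Dual feasibility on the basic columns requires 2·y_assembly + 5·y_varnish = 28, 4·y_assembly + 1·y_varnish = 38.
This yields shadow prices y_assembly = 9, y_varnish = 2.
Shadow price of varnish = 2.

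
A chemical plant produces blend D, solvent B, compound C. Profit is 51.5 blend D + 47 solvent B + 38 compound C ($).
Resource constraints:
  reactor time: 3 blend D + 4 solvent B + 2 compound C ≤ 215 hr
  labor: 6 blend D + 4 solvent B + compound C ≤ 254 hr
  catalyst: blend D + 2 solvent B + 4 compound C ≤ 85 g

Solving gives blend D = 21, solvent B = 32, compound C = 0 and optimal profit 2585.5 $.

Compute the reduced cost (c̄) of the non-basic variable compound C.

-7

Check each constraint at x*: reactor time 191/215 (slack 24); labor 254/254 (tight); catalyst 85/85 (tight).
Slack constraints have shadow price 0 (complementary slackness).
The binding rows give the dual system: 6·y_labor + 1·y_catalyst = 51.5 and 4·y_labor + 2·y_catalyst = 47.
→ y_labor = 7 and y_catalyst = 9.5.
Reduced cost of compound C: c₃ − yᵀa₃ = 38 − (7·1 + 9.5·4) = 38 − 45 = -7.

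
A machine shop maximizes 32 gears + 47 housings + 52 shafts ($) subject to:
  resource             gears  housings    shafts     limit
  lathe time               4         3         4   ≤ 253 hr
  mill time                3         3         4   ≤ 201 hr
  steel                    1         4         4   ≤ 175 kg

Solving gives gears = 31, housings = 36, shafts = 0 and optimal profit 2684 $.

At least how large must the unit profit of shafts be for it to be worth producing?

56

Binding: mill time and steel. Non-binding: lathe time (21 unused).
Since lathe time is not tight, its dual is 0.
Dual feasibility on the basic columns requires 3·y_mill time + 1·y_steel = 32, 3·y_mill time + 4·y_steel = 47.
This yields shadow prices y_mill time = 9, y_steel = 5.
shafts enters the basis when its profit ≥ yᵀa₃ = 9·4 + 5·4 = 56.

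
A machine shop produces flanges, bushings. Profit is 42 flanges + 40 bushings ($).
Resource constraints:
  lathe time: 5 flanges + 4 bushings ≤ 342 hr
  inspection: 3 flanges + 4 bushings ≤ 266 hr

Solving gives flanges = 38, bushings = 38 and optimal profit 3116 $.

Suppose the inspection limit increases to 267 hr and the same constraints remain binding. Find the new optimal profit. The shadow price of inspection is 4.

Δb = 1, so new z* = 3116 + (4)·(1) = 3116 + 4 = 3120.

3120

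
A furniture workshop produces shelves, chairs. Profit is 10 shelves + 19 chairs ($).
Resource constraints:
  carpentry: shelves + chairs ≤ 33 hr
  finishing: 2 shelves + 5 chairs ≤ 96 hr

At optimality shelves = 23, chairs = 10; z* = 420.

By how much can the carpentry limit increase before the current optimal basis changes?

15

Binding constraints: carpentry, finishing. The basis is B = [[1,1],[2,5]] with det 3.
Per unit increase in carpentry, x* moves by d = (1.6667, -0.6667).
The basis stays optimal until chairs reaches 0; allowable increase = 15 hr.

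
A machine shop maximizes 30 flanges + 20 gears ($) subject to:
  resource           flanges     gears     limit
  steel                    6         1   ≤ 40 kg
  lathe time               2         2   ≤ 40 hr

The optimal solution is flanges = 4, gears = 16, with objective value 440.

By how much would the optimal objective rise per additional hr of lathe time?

At the optimum: steel uses 40 of 40 (binding); lathe time uses 40 of 40 (binding).
Dual feasibility on the basic columns requires 6·y_steel + 2·y_lathe time = 30, 1·y_steel + 2·y_lathe time = 20.
This yields shadow prices y_steel = 2, y_lathe time = 9.
Shadow price of lathe time = 9.

9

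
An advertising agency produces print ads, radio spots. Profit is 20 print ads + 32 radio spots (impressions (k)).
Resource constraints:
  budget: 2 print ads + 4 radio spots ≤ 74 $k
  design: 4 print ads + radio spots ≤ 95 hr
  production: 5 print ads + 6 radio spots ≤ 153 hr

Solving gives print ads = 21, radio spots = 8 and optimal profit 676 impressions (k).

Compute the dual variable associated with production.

2

At the optimum: budget uses 74 of 74 (binding); design uses 92 of 95 (slack = 3); production uses 153 of 153 (binding).
Since design is not tight, its dual is 0.
From A_Bᵀ y = c: 2·y_budget + 5·y_production = 20; 4·y_budget + 6·y_production = 32.
→ y_budget = 5 and y_production = 2.
Shadow price of production = 2.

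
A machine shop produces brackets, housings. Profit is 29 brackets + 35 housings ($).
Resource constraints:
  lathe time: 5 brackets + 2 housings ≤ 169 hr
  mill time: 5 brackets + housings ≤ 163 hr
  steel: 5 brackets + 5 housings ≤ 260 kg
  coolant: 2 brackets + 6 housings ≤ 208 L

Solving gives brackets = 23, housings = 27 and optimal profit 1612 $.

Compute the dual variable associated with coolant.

Binding: lathe time and coolant. Non-binding: mill time (21 unused), steel (10 unused).
By complementary slackness, y = 0 for the non-binding constraints.
Dual feasibility on the basic columns requires 5·y_lathe time + 2·y_coolant = 29, 2·y_lathe time + 6·y_coolant = 35.
Solving: y_lathe time = 4, y_coolant = 4.5.
Shadow price of coolant = 4.5.

4.5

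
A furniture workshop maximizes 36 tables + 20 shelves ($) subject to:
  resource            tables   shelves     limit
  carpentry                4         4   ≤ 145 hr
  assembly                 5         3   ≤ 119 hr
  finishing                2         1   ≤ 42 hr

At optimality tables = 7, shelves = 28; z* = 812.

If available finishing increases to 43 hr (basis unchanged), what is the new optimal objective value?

820

Binding: assembly and finishing. Non-binding: carpentry (5 unused).
Since carpentry is not tight, its dual is 0.
The binding rows give the dual system: 5·y_assembly + 2·y_finishing = 36 and 3·y_assembly + 1·y_finishing = 20.
→ y_assembly = 4 and y_finishing = 8.
Δz = y_finishing·Δb = 8 × (1) = 8, so new z* = 812 + 8 = 820.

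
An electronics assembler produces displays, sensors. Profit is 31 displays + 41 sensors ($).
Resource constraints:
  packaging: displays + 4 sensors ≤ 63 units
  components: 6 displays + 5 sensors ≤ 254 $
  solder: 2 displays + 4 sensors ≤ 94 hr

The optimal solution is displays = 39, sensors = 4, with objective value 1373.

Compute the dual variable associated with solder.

6.5

At the optimum: packaging uses 55 of 63 (slack = 8); components uses 254 of 254 (binding); solder uses 94 of 94 (binding).
Since packaging is not tight, its dual is 0.
Dual feasibility on the basic columns requires 6·y_components + 2·y_solder = 31, 5·y_components + 4·y_solder = 41.
Solving: y_components = 3, y_solder = 6.5.
Shadow price of solder = 6.5.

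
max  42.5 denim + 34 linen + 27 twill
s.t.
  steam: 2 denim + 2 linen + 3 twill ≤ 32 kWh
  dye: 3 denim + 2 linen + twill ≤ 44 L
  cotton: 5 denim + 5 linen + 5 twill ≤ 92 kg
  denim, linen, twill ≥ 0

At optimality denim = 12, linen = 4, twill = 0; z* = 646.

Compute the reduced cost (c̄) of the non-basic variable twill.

Check each constraint at x*: steam 32/32 (tight); dye 44/44 (tight); cotton 80/92 (slack 12).
By complementary slackness, y = 0 for the non-binding constraint.
From A_Bᵀ y = c: 2·y_steam + 3·y_dye = 42.5; 2·y_steam + 2·y_dye = 34.
This yields shadow prices y_steam = 8.5, y_dye = 8.5.
Reduced cost of twill: c₃ − yᵀa₃ = 27 − (8.5·3 + 8.5·1) = 27 − 34 = -7.

-7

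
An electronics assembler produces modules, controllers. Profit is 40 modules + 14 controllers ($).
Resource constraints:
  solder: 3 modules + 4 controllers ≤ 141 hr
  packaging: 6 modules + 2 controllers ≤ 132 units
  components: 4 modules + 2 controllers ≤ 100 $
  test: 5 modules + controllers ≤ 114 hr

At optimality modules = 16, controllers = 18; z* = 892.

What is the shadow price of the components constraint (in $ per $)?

1

Binding: packaging and components. Non-binding: solder (21 unused), test (16 unused).
Since solder, test are not tight, their duals are 0.
From A_Bᵀ y = c: 6·y_packaging + 4·y_components = 40; 2·y_packaging + 2·y_components = 14.
Solving: y_packaging = 6, y_components = 1.
Shadow price of components = 1.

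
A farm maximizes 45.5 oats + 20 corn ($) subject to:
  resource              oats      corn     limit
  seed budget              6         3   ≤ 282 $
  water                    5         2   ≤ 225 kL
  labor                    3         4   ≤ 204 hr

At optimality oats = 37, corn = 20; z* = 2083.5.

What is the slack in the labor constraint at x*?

labor used = 3·37 + 4·20 = 191; slack = 204 − 191 = 13.

13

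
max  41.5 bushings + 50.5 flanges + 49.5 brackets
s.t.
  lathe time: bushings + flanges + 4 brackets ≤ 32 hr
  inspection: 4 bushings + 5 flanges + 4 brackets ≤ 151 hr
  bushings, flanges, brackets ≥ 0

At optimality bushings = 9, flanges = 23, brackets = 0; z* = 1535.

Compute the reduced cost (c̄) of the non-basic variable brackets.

-8.5

Both lathe time and inspection are binding at x*.
The binding rows give the dual system: 1·y_lathe time + 4·y_inspection = 41.5 and 1·y_lathe time + 5·y_inspection = 50.5.
This yields shadow prices y_lathe time = 5.5, y_inspection = 9.
Reduced cost of brackets: c₃ − yᵀa₃ = 49.5 − (5.5·4 + 9·4) = 49.5 − 58 = -8.5.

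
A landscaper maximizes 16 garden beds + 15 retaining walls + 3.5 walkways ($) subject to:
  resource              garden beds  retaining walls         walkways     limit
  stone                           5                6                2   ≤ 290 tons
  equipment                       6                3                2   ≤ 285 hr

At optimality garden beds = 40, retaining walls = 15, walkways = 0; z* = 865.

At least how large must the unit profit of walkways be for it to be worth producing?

6

Check each constraint at x*: stone 290/290 (tight); equipment 285/285 (tight).
The binding rows give the dual system: 5·y_stone + 6·y_equipment = 16 and 6·y_stone + 3·y_equipment = 15.
→ y_stone = 2 and y_equipment = 1.
walkways enters the basis when its profit ≥ yᵀa₃ = 2·2 + 1·2 = 6.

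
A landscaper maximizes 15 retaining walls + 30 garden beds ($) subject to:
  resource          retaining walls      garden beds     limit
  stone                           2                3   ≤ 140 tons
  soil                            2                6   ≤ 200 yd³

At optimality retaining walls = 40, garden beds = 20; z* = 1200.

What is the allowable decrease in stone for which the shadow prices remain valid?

Binding constraints: stone, soil. The basis is B = [[2,3],[2,6]] with det 6.
Per unit decrease in stone, x* moves by d = (-1, 0.3333).
The basis stays optimal until retaining walls reaches 0; allowable decrease = 40 tons.

40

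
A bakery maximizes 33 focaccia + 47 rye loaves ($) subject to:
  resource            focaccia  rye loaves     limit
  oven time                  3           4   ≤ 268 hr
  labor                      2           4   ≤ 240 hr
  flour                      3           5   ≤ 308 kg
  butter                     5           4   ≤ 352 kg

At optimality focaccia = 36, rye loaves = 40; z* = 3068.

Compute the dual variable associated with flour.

Check each constraint at x*: oven time 268/268 (tight); labor 232/240 (slack 8); flour 308/308 (tight); butter 340/352 (slack 12).
By complementary slackness, y = 0 for the non-binding constraints.
The binding rows give the dual system: 3·y_oven time + 3·y_flour = 33 and 4·y_oven time + 5·y_flour = 47.
→ y_oven time = 8 and y_flour = 3.
Shadow price of flour = 3.

3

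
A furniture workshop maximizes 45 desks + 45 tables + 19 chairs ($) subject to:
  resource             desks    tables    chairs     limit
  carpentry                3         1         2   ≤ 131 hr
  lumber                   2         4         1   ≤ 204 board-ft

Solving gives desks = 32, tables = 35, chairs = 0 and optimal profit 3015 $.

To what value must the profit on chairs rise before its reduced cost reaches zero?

27

Check each constraint at x*: carpentry 131/131 (tight); lumber 204/204 (tight).
Dual feasibility on the basic columns requires 3·y_carpentry + 2·y_lumber = 45, 1·y_carpentry + 4·y_lumber = 45.
This yields shadow prices y_carpentry = 9, y_lumber = 9.
chairs enters the basis when its profit ≥ yᵀa₃ = 9·2 + 9·1 = 27.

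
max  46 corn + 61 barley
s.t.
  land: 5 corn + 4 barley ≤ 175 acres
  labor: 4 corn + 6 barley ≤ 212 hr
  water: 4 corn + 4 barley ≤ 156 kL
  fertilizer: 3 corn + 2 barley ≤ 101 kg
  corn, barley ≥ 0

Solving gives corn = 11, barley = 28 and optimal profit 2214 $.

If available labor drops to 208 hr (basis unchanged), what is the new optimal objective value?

2184

Binding: labor and water. Non-binding: land (8 unused), fertilizer (12 unused).
Since land, fertilizer are not tight, their duals are 0.
The binding rows give the dual system: 4·y_labor + 4·y_water = 46 and 6·y_labor + 4·y_water = 61.
Solving: y_labor = 7.5, y_water = 4.
Δz = y_labor·Δb = 7.5 × (-4) = -30, so new z* = 2214 − 30 = 2184.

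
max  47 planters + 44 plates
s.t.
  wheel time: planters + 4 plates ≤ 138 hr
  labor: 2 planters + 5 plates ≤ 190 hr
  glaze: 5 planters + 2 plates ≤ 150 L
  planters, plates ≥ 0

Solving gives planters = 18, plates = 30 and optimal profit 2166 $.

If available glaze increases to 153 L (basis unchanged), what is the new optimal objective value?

2190

Check each constraint at x*: wheel time 138/138 (tight); labor 186/190 (slack 4); glaze 150/150 (tight).
By complementary slackness, y = 0 for the non-binding constraint.
From A_Bᵀ y = c: 1·y_wheel time + 5·y_glaze = 47; 4·y_wheel time + 2·y_glaze = 44.
This yields shadow prices y_wheel time = 7, y_glaze = 8.
Δz = y_glaze·Δb = 8 × (3) = 24, so new z* = 2166 + 24 = 2190.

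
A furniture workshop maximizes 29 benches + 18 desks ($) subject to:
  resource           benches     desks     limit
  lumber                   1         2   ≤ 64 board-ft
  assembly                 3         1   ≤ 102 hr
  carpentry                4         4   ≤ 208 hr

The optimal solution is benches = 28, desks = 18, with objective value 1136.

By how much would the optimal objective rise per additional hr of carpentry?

0

Binding: lumber and assembly. Non-binding: carpentry (24 unused).
By complementary slackness, y = 0 for the non-binding constraint.
Dual feasibility on the basic columns requires 1·y_lumber + 3·y_assembly = 29, 2·y_lumber + 1·y_assembly = 18.
This yields shadow prices y_lumber = 5, y_assembly = 8.
Shadow price of carpentry = 0.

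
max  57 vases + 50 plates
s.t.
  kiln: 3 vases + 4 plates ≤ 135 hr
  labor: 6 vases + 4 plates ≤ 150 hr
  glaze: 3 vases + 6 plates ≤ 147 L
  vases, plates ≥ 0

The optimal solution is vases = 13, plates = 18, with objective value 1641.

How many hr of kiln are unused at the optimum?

24

kiln used = 3·13 + 4·18 = 111; slack = 135 − 111 = 24.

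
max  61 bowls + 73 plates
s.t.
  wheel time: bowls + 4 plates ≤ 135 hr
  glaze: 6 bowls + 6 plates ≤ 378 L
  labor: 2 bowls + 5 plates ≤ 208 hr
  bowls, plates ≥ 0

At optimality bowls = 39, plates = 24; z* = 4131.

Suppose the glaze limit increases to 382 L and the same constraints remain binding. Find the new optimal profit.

4169

Check each constraint at x*: wheel time 135/135 (tight); glaze 378/378 (tight); labor 198/208 (slack 10).
Since labor is not tight, its dual is 0.
Dual feasibility on the basic columns requires 1·y_wheel time + 6·y_glaze = 61, 4·y_wheel time + 6·y_glaze = 73.
This yields shadow prices y_wheel time = 4, y_glaze = 9.5.
Δz = y_glaze·Δb = 9.5 × (4) = 38, so new z* = 4131 + 38 = 4169.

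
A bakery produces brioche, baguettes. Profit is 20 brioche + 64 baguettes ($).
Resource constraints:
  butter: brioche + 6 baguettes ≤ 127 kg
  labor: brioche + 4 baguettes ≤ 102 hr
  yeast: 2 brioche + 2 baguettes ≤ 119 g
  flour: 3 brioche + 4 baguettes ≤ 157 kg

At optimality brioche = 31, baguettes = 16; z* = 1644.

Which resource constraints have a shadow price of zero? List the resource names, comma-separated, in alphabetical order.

labor, yeast

butter: 127/127 (binding)
labor: 95/102 (slack 7)
yeast: 94/119 (slack 25)
flour: 157/157 (binding)
By complementary slackness, a constraint with positive slack has shadow price 0 → labor, yeast.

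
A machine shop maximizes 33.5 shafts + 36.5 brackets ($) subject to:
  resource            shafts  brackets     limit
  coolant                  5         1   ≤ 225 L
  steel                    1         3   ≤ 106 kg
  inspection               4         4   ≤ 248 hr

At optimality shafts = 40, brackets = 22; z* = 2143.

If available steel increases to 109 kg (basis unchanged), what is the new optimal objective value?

2147.5

Binding: steel and inspection. Non-binding: coolant (3 unused).
Slack constraints have shadow price 0 (complementary slackness).
Dual feasibility on the basic columns requires 1·y_steel + 4·y_inspection = 33.5, 3·y_steel + 4·y_inspection = 36.5.
This yields shadow prices y_steel = 1.5, y_inspection = 8.
Δz = y_steel·Δb = 1.5 × (3) = 4.5, so new z* = 2143 + 4.5 = 2147.5.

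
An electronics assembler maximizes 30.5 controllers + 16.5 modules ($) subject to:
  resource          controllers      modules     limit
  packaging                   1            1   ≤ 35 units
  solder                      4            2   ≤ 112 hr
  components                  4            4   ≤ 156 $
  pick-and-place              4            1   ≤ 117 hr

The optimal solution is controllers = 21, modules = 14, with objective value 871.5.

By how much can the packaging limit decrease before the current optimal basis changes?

Binding constraints: packaging, solder. The basis is B = [[1,1],[4,2]] with det -2.
Per unit decrease in packaging, x* moves by d = (1, -2).
The basis stays optimal until modules reaches 0; allowable decrease = 7 units.

7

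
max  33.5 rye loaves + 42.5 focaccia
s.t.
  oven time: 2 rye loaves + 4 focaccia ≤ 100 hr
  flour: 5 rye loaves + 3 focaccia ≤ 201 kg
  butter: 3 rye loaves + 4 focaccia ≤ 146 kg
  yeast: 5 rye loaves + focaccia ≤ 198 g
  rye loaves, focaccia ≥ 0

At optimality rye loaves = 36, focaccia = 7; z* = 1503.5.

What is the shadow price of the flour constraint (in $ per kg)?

Check each constraint at x*: oven time 100/100 (tight); flour 201/201 (tight); butter 136/146 (slack 10); yeast 187/198 (slack 11).
Since butter, yeast are not tight, their duals are 0.
Dual feasibility on the basic columns requires 2·y_oven time + 5·y_flour = 33.5, 4·y_oven time + 3·y_flour = 42.5.
This yields shadow prices y_oven time = 8, y_flour = 3.5.
Shadow price of flour = 3.5.

3.5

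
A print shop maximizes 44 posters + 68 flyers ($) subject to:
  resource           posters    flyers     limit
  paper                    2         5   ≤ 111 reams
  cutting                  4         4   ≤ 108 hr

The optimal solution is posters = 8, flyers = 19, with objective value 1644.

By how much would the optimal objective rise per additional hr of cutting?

Check each constraint at x*: paper 111/111 (tight); cutting 108/108 (tight).
The binding rows give the dual system: 2·y_paper + 4·y_cutting = 44 and 5·y_paper + 4·y_cutting = 68.
→ y_paper = 8 and y_cutting = 7.
Shadow price of cutting = 7.

7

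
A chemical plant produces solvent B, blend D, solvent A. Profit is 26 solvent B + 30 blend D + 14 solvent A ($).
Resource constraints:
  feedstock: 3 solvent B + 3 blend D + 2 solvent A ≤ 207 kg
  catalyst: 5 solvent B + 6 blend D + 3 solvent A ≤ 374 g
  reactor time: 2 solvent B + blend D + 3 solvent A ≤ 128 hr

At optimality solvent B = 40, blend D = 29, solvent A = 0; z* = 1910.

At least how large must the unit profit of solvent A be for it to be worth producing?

At the optimum: feedstock uses 207 of 207 (binding); catalyst uses 374 of 374 (binding); reactor time uses 109 of 128 (slack = 19).
Slack constraints have shadow price 0 (complementary slackness).
Dual feasibility on the basic columns requires 3·y_feedstock + 5·y_catalyst = 26, 3·y_feedstock + 6·y_catalyst = 30.
This yields shadow prices y_feedstock = 2, y_catalyst = 4.
solvent A enters the basis when its profit ≥ yᵀa₃ = 2·2 + 4·3 = 16.

16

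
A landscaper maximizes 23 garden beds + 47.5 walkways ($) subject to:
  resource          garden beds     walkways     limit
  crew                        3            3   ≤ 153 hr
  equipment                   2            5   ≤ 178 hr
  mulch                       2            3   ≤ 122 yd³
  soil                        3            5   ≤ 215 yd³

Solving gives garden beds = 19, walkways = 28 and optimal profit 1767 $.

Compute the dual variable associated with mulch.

5

Binding: equipment and mulch. Non-binding: crew (12 unused), soil (18 unused).
Slack constraints have shadow price 0 (complementary slackness).
The binding rows give the dual system: 2·y_equipment + 2·y_mulch = 23 and 5·y_equipment + 3·y_mulch = 47.5.
This yields shadow prices y_equipment = 6.5, y_mulch = 5.
Shadow price of mulch = 5.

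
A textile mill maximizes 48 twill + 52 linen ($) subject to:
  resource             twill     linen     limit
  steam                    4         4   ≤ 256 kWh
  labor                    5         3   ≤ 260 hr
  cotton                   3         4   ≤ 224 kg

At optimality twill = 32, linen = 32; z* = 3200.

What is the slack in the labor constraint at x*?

4

labor used = 5·32 + 3·32 = 256; slack = 260 − 256 = 4.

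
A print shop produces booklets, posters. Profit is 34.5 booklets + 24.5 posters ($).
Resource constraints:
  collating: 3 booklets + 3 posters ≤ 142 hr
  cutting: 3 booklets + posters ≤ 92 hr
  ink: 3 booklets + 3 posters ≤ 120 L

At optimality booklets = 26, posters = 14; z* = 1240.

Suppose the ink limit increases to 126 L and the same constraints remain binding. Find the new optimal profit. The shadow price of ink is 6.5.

1279

Δb = 6, so new z* = 1240 + (6.5)·(6) = 1240 + 39 = 1279.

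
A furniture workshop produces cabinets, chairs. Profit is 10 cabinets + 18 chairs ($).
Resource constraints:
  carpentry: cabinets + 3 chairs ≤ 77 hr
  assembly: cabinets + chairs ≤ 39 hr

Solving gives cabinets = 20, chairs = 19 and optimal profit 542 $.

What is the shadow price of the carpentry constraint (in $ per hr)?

Both carpentry and assembly are binding at x*.
From A_Bᵀ y = c: 1·y_carpentry + 1·y_assembly = 10; 3·y_carpentry + 1·y_assembly = 18.
→ y_carpentry = 4 and y_assembly = 6.
Shadow price of carpentry = 4.

4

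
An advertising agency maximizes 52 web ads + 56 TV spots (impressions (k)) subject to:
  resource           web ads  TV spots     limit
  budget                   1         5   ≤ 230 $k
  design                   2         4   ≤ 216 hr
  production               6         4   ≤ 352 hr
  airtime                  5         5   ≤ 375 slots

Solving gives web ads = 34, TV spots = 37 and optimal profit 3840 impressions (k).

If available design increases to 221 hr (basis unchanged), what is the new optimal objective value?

3880

Binding: design and production. Non-binding: budget (11 unused), airtime (20 unused).
Slack constraints have shadow price 0 (complementary slackness).
From A_Bᵀ y = c: 2·y_design + 6·y_production = 52; 4·y_design + 4·y_production = 56.
This yields shadow prices y_design = 8, y_production = 6.
Δz = y_design·Δb = 8 × (5) = 40, so new z* = 3840 + 40 = 3880.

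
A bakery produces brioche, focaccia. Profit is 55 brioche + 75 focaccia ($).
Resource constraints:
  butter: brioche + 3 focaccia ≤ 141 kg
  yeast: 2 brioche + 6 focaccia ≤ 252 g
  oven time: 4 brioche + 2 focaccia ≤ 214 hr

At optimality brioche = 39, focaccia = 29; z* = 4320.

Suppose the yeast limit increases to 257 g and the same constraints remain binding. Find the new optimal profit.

Binding: yeast and oven time. Non-binding: butter (15 unused).
Since butter is not tight, its dual is 0.
From A_Bᵀ y = c: 2·y_yeast + 4·y_oven time = 55; 6·y_yeast + 2·y_oven time = 75.
This yields shadow prices y_yeast = 9.5, y_oven time = 9.
Δz = y_yeast·Δb = 9.5 × (5) = 47.5, so new z* = 4320 + 47.5 = 4367.5.

4367.5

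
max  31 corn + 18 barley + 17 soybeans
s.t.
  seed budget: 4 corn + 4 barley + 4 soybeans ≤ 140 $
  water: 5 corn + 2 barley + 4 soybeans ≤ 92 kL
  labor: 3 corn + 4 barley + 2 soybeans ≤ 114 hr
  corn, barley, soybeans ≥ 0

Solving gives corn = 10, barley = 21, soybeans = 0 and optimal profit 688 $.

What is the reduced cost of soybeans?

-7

Check each constraint at x*: seed budget 124/140 (slack 16); water 92/92 (tight); labor 114/114 (tight).
Slack constraints have shadow price 0 (complementary slackness).
The binding rows give the dual system: 5·y_water + 3·y_labor = 31 and 2·y_water + 4·y_labor = 18.
→ y_water = 5 and y_labor = 2.
Reduced cost of soybeans: c₃ − yᵀa₃ = 17 − (5·4 + 2·2) = 17 − 24 = -7.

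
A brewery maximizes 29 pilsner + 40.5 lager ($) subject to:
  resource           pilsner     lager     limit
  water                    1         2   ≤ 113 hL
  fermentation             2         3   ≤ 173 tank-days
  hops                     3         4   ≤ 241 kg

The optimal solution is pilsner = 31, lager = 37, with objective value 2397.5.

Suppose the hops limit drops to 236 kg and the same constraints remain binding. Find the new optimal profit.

Binding: fermentation and hops. Non-binding: water (8 unused).
Since water is not tight, its dual is 0.
Dual feasibility on the basic columns requires 2·y_fermentation + 3·y_hops = 29, 3·y_fermentation + 4·y_hops = 40.5.
→ y_fermentation = 5.5 and y_hops = 6.
Δz = y_hops·Δb = 6 × (-5) = -30, so new z* = 2397.5 − 30 = 2367.5.

2367.5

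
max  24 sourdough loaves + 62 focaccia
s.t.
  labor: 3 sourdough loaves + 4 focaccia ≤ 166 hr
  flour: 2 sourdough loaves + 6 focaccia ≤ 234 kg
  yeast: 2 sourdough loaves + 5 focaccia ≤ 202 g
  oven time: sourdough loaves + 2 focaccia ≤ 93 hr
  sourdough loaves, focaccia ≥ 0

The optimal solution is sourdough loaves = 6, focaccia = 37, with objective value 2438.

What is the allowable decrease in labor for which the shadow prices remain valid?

10

Binding constraints: labor, flour. The basis is B = [[3,4],[2,6]] with det 10.
Per unit decrease in labor, x* moves by d = (-0.6, 0.2).
The basis stays optimal until sourdough loaves reaches 0; allowable decrease = 10 hr.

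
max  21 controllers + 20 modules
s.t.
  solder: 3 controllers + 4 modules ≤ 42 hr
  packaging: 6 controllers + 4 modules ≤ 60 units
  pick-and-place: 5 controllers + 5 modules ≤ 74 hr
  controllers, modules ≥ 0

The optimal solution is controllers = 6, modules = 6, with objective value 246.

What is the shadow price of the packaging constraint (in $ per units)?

Binding: solder and packaging. Non-binding: pick-and-place (14 unused).
By complementary slackness, y = 0 for the non-binding constraint.
The binding rows give the dual system: 3·y_solder + 6·y_packaging = 21 and 4·y_solder + 4·y_packaging = 20.
This yields shadow prices y_solder = 3, y_packaging = 2.
Shadow price of packaging = 2.

2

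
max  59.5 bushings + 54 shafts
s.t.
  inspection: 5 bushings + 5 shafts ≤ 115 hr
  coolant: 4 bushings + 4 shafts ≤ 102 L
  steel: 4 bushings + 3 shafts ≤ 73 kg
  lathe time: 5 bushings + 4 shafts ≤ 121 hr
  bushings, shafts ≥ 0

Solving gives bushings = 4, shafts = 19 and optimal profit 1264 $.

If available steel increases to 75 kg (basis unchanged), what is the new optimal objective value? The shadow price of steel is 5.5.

Δb = 2, so new z* = 1264 + (5.5)·(2) = 1264 + 11 = 1275.

1275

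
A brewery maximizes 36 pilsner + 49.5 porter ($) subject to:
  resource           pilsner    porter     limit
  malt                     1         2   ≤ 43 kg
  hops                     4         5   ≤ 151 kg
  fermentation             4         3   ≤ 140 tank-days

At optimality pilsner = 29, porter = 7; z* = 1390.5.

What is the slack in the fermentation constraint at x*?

fermentation used = 4·29 + 3·7 = 137; slack = 140 − 137 = 3.

3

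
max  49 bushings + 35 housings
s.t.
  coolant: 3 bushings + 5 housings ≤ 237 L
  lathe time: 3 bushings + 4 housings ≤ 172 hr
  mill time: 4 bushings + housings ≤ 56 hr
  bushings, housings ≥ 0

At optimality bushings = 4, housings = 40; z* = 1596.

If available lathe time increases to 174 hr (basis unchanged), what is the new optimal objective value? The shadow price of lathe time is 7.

Δb = 2, so new z* = 1596 + (7)·(2) = 1596 + 14 = 1610.

1610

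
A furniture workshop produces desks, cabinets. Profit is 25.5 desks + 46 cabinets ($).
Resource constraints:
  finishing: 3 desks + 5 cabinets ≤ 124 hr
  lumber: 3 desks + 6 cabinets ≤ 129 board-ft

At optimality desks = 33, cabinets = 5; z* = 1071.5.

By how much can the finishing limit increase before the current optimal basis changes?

5

Binding constraints: finishing, lumber. The basis is B = [[3,5],[3,6]] with det 3.
Per unit increase in finishing, x* moves by d = (2, -1).
The basis stays optimal until cabinets reaches 0; allowable increase = 5 hr.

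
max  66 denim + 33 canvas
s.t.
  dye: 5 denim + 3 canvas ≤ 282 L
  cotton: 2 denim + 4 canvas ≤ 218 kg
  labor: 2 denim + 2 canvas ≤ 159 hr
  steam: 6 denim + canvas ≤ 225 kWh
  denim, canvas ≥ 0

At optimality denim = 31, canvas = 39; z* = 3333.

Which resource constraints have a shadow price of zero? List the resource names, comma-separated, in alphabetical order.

dye: 272/282 (slack 10)
cotton: 218/218 (binding)
labor: 140/159 (slack 19)
steam: 225/225 (binding)
By complementary slackness, a constraint with positive slack has shadow price 0 → dye, labor.

dye, labor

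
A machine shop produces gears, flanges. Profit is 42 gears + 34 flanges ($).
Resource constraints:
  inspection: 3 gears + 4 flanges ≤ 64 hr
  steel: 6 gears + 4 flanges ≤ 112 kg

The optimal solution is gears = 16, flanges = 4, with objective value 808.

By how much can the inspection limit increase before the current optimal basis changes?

Binding constraints: inspection, steel. The basis is B = [[3,4],[6,4]] with det -12.
Per unit increase in inspection, x* moves by d = (-0.3333, 0.5).
The basis stays optimal until gears reaches 0; allowable increase = 48 hr.

48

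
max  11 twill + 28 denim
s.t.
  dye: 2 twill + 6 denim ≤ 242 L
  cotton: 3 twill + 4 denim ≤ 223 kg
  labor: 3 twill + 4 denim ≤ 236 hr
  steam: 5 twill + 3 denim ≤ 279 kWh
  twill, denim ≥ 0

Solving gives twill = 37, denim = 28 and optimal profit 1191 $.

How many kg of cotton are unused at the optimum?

cotton used = 3·37 + 4·28 = 223; slack = 223 − 223 = 0.

0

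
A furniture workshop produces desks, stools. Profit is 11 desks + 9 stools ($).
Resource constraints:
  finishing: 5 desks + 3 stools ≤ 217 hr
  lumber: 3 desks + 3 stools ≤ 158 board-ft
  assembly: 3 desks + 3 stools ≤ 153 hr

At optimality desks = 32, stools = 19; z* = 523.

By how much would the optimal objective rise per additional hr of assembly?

2

Check each constraint at x*: finishing 217/217 (tight); lumber 153/158 (slack 5); assembly 153/153 (tight).
Slack constraints have shadow price 0 (complementary slackness).
From A_Bᵀ y = c: 5·y_finishing + 3·y_assembly = 11; 3·y_finishing + 3·y_assembly = 9.
→ y_finishing = 1 and y_assembly = 2.
Shadow price of assembly = 2.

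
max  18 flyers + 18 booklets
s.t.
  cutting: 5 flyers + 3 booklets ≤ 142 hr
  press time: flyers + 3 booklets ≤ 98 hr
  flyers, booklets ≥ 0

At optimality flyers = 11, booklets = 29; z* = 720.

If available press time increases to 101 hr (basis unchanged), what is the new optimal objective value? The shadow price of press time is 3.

Δb = 3, so new z* = 720 + (3)·(3) = 720 + 9 = 729.

729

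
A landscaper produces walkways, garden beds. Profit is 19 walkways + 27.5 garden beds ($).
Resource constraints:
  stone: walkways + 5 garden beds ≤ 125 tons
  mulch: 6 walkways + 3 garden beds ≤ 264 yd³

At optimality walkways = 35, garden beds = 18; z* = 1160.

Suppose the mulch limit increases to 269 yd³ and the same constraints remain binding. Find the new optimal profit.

1172.5

At the optimum: stone uses 125 of 125 (binding); mulch uses 264 of 264 (binding).
From A_Bᵀ y = c: 1·y_stone + 6·y_mulch = 19; 5·y_stone + 3·y_mulch = 27.5.
→ y_stone = 4 and y_mulch = 2.5.
Δz = y_mulch·Δb = 2.5 × (5) = 12.5, so new z* = 1160 + 12.5 = 1172.5.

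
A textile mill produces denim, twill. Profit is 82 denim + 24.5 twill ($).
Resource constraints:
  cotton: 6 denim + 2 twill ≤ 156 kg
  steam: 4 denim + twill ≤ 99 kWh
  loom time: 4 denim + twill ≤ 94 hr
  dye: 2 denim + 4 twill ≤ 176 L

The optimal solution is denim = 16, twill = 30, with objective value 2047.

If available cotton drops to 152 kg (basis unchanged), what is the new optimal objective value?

2015

Binding: cotton and loom time. Non-binding: steam (5 unused), dye (24 unused).
Slack constraints have shadow price 0 (complementary slackness).
From A_Bᵀ y = c: 6·y_cotton + 4·y_loom time = 82; 2·y_cotton + 1·y_loom time = 24.5.
This yields shadow prices y_cotton = 8, y_loom time = 8.5.
Δz = y_cotton·Δb = 8 × (-4) = -32, so new z* = 2047 − 32 = 2015.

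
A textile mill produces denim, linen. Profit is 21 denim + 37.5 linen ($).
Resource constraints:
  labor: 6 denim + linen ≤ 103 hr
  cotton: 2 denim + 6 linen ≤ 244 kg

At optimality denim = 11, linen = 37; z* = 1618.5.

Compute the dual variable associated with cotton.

Both labor and cotton are binding at x*.
From A_Bᵀ y = c: 6·y_labor + 2·y_cotton = 21; 1·y_labor + 6·y_cotton = 37.5.
Solving: y_labor = 1.5, y_cotton = 6.
Shadow price of cotton = 6.

6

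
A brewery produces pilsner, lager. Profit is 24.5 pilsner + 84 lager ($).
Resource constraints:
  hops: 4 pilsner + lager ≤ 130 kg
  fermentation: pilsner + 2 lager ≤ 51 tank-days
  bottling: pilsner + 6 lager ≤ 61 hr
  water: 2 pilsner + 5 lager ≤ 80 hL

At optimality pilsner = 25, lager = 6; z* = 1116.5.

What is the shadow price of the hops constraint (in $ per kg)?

0

Check each constraint at x*: hops 106/130 (slack 24); fermentation 37/51 (slack 14); bottling 61/61 (tight); water 80/80 (tight).
Slack constraints have shadow price 0 (complementary slackness).
The binding rows give the dual system: 1·y_bottling + 2·y_water = 24.5 and 6·y_bottling + 5·y_water = 84.
→ y_bottling = 6.5 and y_water = 9.
Shadow price of hops = 0.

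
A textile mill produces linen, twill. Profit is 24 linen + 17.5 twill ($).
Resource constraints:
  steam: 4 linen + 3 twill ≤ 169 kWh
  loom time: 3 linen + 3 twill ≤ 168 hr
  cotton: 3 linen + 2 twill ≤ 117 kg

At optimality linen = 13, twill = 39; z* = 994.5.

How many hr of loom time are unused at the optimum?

12

loom time used = 3·13 + 3·39 = 156; slack = 168 − 156 = 12.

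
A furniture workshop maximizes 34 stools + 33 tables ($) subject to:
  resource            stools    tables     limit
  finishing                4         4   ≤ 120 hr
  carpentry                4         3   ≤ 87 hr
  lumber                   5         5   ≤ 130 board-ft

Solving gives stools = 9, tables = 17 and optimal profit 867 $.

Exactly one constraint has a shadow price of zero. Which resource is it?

finishing

finishing: 104/120 (slack 16)
carpentry: 87/87 (binding)
lumber: 130/130 (binding)
By complementary slackness, a constraint with positive slack has shadow price 0 → finishing.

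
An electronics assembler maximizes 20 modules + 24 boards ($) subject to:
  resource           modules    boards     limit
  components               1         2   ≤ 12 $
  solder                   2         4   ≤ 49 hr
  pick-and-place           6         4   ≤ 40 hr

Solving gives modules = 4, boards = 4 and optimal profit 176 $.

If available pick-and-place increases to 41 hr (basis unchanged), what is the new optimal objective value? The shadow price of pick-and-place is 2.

Δb = 1, so new z* = 176 + (2)·(1) = 176 + 2 = 178.

178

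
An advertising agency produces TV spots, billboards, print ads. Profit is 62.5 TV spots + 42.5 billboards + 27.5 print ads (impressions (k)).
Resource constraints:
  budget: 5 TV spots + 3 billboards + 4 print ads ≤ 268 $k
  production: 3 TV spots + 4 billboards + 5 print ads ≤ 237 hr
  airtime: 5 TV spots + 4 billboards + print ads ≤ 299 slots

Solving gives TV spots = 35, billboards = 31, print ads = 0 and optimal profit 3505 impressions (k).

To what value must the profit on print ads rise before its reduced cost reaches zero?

35

Check each constraint at x*: budget 268/268 (tight); production 229/237 (slack 8); airtime 299/299 (tight).
Slack constraints have shadow price 0 (complementary slackness).
The binding rows give the dual system: 5·y_budget + 5·y_airtime = 62.5 and 3·y_budget + 4·y_airtime = 42.5.
This yields shadow prices y_budget = 7.5, y_airtime = 5.
print ads enters the basis when its profit ≥ yᵀa₃ = 7.5·4 + 5·1 = 35.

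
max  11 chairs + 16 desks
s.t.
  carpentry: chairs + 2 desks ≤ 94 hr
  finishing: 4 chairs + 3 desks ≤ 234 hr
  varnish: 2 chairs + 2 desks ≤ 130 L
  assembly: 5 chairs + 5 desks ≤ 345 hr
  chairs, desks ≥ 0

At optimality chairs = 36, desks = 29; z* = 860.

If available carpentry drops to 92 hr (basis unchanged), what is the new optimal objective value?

850

Check each constraint at x*: carpentry 94/94 (tight); finishing 231/234 (slack 3); varnish 130/130 (tight); assembly 325/345 (slack 20).
Slack constraints have shadow price 0 (complementary slackness).
The binding rows give the dual system: 1·y_carpentry + 2·y_varnish = 11 and 2·y_carpentry + 2·y_varnish = 16.
This yields shadow prices y_carpentry = 5, y_varnish = 3.
Δz = y_carpentry·Δb = 5 × (-2) = -10, so new z* = 860 − 10 = 850.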